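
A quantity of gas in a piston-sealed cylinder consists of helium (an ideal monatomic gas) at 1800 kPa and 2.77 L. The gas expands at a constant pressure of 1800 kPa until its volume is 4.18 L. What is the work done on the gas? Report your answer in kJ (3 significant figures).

Isobaric: W = P ΔV.
W = (1800 kPa)(4.18 − 2.77 L) = (1800)(1.41) = 2538 J.
Work on gas = −W_by = -2538 J.

W ≈ -2.54 kJ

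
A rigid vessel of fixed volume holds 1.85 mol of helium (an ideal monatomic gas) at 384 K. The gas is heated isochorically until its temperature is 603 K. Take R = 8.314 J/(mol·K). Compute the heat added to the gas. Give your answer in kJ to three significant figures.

Constant volume ⇒ W = 0, so Q = ΔU = nCᵥΔT with Cᵥ = 3R/2 = 12.47 J/(mol·K).
ΔU = (1.85)(12.47)(603 − 384) = 5053 J.

Q ≈ 5.05 kJ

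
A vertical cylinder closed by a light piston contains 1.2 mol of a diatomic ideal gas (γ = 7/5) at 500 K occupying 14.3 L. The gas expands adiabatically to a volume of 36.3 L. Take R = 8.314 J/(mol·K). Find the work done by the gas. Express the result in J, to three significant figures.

W ≈ 3880 J

Adiabatic: TV^(γ−1) = const with γ = 7/5.
T₂ = T₁ (V₁/V₂)^(γ−1) = 500 × (14.3/36.3)^0.4 = 500 × 0.6889 = 344.5 K.
W_by = nCᵥ(T₁ − T₂) = (1.2)(20.79)(500 − 344.5) = 3879 J.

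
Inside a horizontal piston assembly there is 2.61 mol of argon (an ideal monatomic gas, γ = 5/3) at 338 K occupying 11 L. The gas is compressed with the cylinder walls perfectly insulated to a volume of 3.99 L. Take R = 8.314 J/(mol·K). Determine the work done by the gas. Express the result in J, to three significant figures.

W ≈ -10600 J

Adiabatic: TV^(γ−1) = const with γ = 5/3.
T₂ = T₁ (V₁/V₂)^(γ−1) = 338 × (11/3.99)^0.667 = 338 × 1.966 = 664.6 K.
W_by = nCᵥ(T₁ − T₂) = (2.61)(12.47)(338 − 664.6) = -10629 J.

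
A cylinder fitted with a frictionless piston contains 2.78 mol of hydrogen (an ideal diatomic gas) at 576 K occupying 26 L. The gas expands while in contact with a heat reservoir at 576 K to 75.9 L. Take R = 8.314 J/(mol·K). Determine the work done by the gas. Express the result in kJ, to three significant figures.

W ≈ 14.3 kJ

Isothermal: W = nRT ln(V₂/V₁).
W = (2.78)(8.314)(576) × ln(75.9/26)
  = 13313 × 1.071
W_by_gas = 14263 J.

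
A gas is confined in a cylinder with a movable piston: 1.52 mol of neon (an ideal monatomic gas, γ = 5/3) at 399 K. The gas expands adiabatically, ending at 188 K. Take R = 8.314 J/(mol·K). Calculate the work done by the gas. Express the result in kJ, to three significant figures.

Adiabatic ⇒ Q = 0, so W_by = −ΔU = nCᵥ(T₁ − T₂).
Cᵥ = 3R/2 = 12.47 J/(mol·K).
W = (1.52)(12.47)(399 − 188) = 4000 J.

W ≈ 4.00 kJ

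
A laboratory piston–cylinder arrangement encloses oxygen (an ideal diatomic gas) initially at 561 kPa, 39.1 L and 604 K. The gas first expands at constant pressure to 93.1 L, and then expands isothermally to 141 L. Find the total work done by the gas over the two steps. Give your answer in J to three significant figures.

Step 1 (isobaric): W = PΔV = (561 kPa)(93.1 − 39.1 L) = 30294 J.
After step 1: P = 561 kPa, V = 93.1 L, T = 1438 K.
Step 2 (isothermal): W = P₁V₁ ln(V₂/V₁) = (52229) ln(141/93.1) = 21680 J.
W_total = 30294 + 21680 = 51974 J.

W_total ≈ 52000 J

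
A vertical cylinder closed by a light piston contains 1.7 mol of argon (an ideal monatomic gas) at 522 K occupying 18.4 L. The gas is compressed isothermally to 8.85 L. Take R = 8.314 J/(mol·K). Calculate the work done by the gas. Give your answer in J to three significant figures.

W ≈ -5400 J

Isothermal: W = nRT ln(V₂/V₁).
W = (1.7)(8.314)(522) × ln(8.85/18.4)
  = 7378 × -0.7319
W_by_gas = -5400 J.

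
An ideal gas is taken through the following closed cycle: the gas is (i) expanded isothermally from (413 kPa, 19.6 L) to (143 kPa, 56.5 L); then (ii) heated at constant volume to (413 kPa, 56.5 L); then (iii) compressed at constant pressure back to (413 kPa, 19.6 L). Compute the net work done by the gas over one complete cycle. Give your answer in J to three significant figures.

Leg (i): W = PᵢVᵢ ln(V_f/Vᵢ) = (8095) ln(56.5/19.6) = 8570 J.
Leg (ii): W = 0.
Leg (iii): W = PΔV = (413)(19.6 − 56.5) = -15240 J.
W_net = 8570 − 15240 = -6670 J.

W_net ≈ -6670 J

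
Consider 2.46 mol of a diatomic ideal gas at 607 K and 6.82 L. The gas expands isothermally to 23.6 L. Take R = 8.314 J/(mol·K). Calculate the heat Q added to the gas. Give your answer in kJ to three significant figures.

Q ≈ 15.4 kJ

Isothermal ⇒ ΔU = 0, so Q = W = nRT ln(V₂/V₁).
Q = (2.46)(8.314)(607) ln(23.6/6.82) = 12415 × 1.241 = 15411 J.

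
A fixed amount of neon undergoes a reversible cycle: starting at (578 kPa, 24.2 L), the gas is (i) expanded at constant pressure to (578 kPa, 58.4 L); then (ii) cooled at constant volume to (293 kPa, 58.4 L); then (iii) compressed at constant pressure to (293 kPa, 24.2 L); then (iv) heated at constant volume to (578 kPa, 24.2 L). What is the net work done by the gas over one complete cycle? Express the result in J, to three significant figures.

Constant-volume legs do no work.
W(i) = (578)(58.4 − 24.2) = 19768 J; W(iii) = (293)(24.2 − 58.4) = -10021 J.
W_net = 19768 − 10021 = 9747 J (the clockwise enclosed area).

W_net ≈ 9750 J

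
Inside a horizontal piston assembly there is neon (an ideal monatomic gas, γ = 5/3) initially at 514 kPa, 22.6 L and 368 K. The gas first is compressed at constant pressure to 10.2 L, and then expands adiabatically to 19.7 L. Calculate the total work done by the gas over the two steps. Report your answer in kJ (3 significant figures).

W_total ≈ -3.58 kJ

Step 1 (isobaric): W = PΔV = (514 kPa)(10.2 − 22.6 L) = -6374 J.
After step 1: P = 514 kPa, V = 10.2 L, T = 166.1 K.
Step 2 (adiabatic): W = (P₁V₁ − P₂V₂)/(γ−1) = (5243 − 3381)/0.667 = 2793 J.
W_total = -6374 + 2793 = -3580 J.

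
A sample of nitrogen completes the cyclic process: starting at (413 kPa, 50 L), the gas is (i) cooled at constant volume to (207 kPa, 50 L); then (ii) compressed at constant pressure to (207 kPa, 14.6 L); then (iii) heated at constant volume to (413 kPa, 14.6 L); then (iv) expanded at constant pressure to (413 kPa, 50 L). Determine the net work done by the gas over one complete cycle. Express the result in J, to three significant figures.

Constant-volume legs do no work.
W(ii) = (207)(14.6 − 50) = -7328 J; W(iv) = (413)(50 − 14.6) = 14620 J.
W_net = -7328 + 14620 = 7292 J (the clockwise enclosed area).

W_net ≈ 7290 J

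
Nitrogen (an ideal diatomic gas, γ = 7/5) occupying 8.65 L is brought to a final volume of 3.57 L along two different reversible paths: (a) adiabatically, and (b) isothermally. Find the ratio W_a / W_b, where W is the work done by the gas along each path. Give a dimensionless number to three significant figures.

W_a / W_b ≈ 1.20

Path (a) adiabatic: W = P₁V₁(1 − (V₁/V₂)^(γ−1))/(γ−1) → W_a/(P₁V₁) = -1.062.
Path (b) isothermal: W = P₁V₁ ln(V₂/V₁) → W_b/(P₁V₁) = -0.885.
W_a / W_b = -1.062 / -0.885 = 1.2.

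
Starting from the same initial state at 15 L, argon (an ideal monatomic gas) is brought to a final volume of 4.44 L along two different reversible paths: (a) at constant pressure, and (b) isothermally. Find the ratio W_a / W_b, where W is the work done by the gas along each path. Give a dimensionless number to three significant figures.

Path (a) isobaric: W = P₁(V₂ − V₁) → W_a/(P₁V₁) = -0.704.
Path (b) isothermal: W = P₁V₁ ln(V₂/V₁) → W_b/(P₁V₁) = -1.217.
W_a / W_b = -0.704 / -1.217 = 0.5783.

W_a / W_b ≈ 0.578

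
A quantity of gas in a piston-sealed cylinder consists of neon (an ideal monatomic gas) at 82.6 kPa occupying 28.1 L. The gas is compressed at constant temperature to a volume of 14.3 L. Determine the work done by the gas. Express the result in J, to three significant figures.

Isothermal: W = nRT ln(V₂/V₁) = P₁V₁ ln(V₂/V₁).
P₁V₁ = (82.6 kPa)(28.1 L) = 2321 J.
W = 2321 × ln(14.3/28.1) = 2321 × -0.6755
W_by_gas = -1568 J.

W ≈ -1570 J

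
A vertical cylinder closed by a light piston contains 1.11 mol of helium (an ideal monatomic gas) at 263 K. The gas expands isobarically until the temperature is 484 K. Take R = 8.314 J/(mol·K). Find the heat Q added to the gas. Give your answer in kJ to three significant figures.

Isobaric: W = nRΔT = (1.11)(8.314)(221) = 2040 J.
ΔU = nCᵥΔT with Cᵥ = 3R/2: ΔU = (1.11)(12.47)(221) = 3059 J.
Q = ΔU + W = 3059 + 2040 = 5099 J.

Q ≈ 5.10 kJ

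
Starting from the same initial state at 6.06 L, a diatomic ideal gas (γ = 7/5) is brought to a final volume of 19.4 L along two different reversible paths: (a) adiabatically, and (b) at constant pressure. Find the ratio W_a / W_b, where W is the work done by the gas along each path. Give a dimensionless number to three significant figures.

Path (a) adiabatic: W = P₁V₁(1 − (V₁/V₂)^(γ−1))/(γ−1) → W_a/(P₁V₁) = 0.9303.
Path (b) isobaric: W = P₁(V₂ − V₁) → W_b/(P₁V₁) = 2.201.
W_a / W_b = 0.9303 / 2.201 = 0.4226.

W_a / W_b ≈ 0.423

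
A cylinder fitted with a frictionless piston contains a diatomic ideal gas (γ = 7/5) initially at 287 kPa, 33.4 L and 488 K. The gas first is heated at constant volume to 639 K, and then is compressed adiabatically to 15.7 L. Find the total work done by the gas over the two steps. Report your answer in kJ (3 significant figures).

W_total ≈ -11.1 kJ

Step 1 (isochoric): W = 0 (constant volume).
After step 1: P = 375.8 kPa (V unchanged).
Step 2 (adiabatic): W = (P₁V₁ − P₂V₂)/(γ−1) = (12552 − 16976)/0.4 = -11062 J.
W_total = 0 − 11062 = -11062 J.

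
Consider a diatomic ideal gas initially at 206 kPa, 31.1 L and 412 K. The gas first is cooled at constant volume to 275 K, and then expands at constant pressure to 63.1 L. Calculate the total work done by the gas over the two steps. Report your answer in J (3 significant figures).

Step 1 (isochoric): W = 0 (constant volume).
After step 1: P = 137.5 kPa (V unchanged).
Step 2 (isobaric): W = PΔV = (137.5 kPa)(63.1 − 31.1 L) = 4400 J.
W_total = 0 + 4400 = 4400 J.

W_total ≈ 4400 J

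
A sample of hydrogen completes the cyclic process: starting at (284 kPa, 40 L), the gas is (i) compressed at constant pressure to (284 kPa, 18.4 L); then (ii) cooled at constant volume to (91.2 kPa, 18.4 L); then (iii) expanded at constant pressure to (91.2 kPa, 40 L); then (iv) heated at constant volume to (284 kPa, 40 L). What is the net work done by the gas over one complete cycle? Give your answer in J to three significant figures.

Constant-volume legs do no work.
W(i) = (284)(18.4 − 40) = -6134 J; W(iii) = (91.2)(40 − 18.4) = 1970 J.
W_net = -6134 + 1970 = -4164 J (the counter-clockwise enclosed area).

W_net ≈ -4160 J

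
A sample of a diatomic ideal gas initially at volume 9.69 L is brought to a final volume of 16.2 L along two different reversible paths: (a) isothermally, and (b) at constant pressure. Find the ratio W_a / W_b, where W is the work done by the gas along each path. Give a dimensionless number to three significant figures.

W_a / W_b ≈ 0.765

Path (a) isothermal: W = P₁V₁ ln(V₂/V₁) → W_a/(P₁V₁) = 0.5139.
Path (b) isobaric: W = P₁(V₂ − V₁) → W_b/(P₁V₁) = 0.6718.
W_a / W_b = 0.5139 / 0.6718 = 0.765.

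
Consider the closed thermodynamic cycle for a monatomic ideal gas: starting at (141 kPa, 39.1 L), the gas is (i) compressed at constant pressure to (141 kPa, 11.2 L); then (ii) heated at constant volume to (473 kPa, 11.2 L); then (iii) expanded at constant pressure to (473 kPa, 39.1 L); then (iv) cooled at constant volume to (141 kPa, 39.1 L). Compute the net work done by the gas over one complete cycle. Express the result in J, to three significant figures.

W_net ≈ 9260 J

Constant-volume legs do no work.
W(i) = (141)(11.2 − 39.1) = -3934 J; W(iii) = (473)(39.1 − 11.2) = 13197 J.
W_net = -3934 + 13197 = 9263 J (the clockwise enclosed area).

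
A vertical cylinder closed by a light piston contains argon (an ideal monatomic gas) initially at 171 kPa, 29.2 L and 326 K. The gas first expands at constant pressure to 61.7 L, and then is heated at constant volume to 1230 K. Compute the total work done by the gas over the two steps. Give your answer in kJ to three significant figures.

Step 1 (isobaric): W = PΔV = (171 kPa)(61.7 − 29.2 L) = 5558 J.
Step 2 (isochoric): W = 0 (constant volume).
W_total = 5558 + 0 = 5558 J.

W_total ≈ 5.56 kJ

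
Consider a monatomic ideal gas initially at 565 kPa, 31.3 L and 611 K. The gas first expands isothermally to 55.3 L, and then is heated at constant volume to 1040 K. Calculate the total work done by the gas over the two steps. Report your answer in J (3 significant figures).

W_total ≈ 10100 J

Step 1 (isothermal): W = P₁V₁ ln(V₂/V₁) = (17684) ln(55.3/31.3) = 10065 J.
Step 2 (isochoric): W = 0 (constant volume).
W_total = 10065 + 0 = 10065 J.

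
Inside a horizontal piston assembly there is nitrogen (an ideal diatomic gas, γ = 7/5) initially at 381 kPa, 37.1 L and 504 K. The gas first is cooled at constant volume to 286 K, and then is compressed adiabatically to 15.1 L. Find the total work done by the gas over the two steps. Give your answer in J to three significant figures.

Step 1 (isochoric): W = 0 (constant volume).
After step 1: P = 216.2 kPa (V unchanged).
Step 2 (adiabatic): W = (P₁V₁ − P₂V₂)/(γ−1) = (8021 − 11492)/0.4 = -8677 J.
W_total = 0 − 8677 = -8677 J.

W_total ≈ -8680 J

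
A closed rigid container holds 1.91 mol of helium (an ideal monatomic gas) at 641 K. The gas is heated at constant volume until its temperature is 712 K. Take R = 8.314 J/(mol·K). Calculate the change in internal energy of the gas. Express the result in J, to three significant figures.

ΔU ≈ 1690 J

Constant volume ⇒ W = 0, so Q = ΔU = nCᵥΔT with Cᵥ = 3R/2 = 12.47 J/(mol·K).
ΔU = (1.91)(12.47)(712 − 641) = 1691 J.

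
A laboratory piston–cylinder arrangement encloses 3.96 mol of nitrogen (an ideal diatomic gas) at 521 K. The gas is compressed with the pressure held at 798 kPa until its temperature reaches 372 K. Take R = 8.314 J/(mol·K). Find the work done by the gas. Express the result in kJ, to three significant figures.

W ≈ -4.91 kJ

Isobaric: W = P ΔV = nR ΔT.
W = (3.96)(8.314)(372 − 521) = -4906 J.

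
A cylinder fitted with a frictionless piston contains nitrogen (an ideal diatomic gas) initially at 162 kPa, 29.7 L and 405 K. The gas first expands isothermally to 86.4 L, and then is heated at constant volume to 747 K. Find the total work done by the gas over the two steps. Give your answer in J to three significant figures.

W_total ≈ 5140 J

Step 1 (isothermal): W = P₁V₁ ln(V₂/V₁) = (4811) ln(86.4/29.7) = 5138 J.
Step 2 (isochoric): W = 0 (constant volume).
W_total = 5138 + 0 = 5138 J.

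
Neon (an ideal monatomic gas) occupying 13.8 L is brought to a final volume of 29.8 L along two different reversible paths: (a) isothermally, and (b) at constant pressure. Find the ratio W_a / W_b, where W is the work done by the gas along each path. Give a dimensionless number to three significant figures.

Path (a) isothermal: W = P₁V₁ ln(V₂/V₁) → W_a/(P₁V₁) = 0.7698.
Path (b) isobaric: W = P₁(V₂ − V₁) → W_b/(P₁V₁) = 1.159.
W_a / W_b = 0.7698 / 1.159 = 0.664.

W_a / W_b ≈ 0.664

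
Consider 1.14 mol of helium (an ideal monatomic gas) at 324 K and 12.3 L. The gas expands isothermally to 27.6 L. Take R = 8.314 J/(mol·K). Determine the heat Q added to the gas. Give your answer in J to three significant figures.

Q ≈ 2480 J

Isothermal ⇒ ΔU = 0, so Q = W = nRT ln(V₂/V₁).
Q = (1.14)(8.314)(324) ln(27.6/12.3) = 3071 × 0.8082 = 2482 J.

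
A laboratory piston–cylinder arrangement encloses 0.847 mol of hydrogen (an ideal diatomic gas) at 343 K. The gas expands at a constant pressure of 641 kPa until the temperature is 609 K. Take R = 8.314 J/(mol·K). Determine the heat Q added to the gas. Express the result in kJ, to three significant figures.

Isobaric: W = nRΔT = (0.847)(8.314)(266) = 1873 J.
ΔU = nCᵥΔT with Cᵥ = 5R/2: ΔU = (0.847)(20.79)(266) = 4683 J.
Q = ΔU + W = 4683 + 1873 = 6556 J.

Q ≈ 6.56 kJ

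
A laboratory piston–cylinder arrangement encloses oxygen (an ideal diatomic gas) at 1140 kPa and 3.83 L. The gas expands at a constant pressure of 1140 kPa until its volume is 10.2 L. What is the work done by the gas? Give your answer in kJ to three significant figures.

W ≈ 7.26 kJ

Isobaric: W = P ΔV.
W = (1140 kPa)(10.2 − 3.83 L) = (1140)(6.37) = 7262 J.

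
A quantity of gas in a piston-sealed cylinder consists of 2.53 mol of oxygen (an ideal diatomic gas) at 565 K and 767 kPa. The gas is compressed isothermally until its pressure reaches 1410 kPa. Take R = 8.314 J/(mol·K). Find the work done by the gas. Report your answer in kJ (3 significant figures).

Isothermal process: W = nRT ln(V₂/V₁) = nRT ln(P₁/P₂).
W = (2.53)(8.314)(565) × ln(767/1410)
  = 11884 × ln(0.544) = 11884 × -0.6089
W_by_gas = -7236 J.

W ≈ -7.24 kJ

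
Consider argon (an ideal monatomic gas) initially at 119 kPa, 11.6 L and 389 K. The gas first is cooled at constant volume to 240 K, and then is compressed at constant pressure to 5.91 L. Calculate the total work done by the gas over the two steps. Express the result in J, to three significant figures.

W_total ≈ -418 J

Step 1 (isochoric): W = 0 (constant volume).
After step 1: P = 73.42 kPa (V unchanged).
Step 2 (isobaric): W = PΔV = (73.42 kPa)(5.91 − 11.6 L) = -417.8 J.
W_total = 0 − 417.8 = -417.8 J.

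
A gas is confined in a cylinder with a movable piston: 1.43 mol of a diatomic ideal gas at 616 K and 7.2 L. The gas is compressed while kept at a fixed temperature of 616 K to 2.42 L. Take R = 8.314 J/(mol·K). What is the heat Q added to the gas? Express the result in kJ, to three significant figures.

Isothermal ⇒ ΔU = 0, so Q = W = nRT ln(V₂/V₁).
Q = (1.43)(8.314)(616) ln(2.42/7.2) = 7324 × -1.09 = -7985 J.

Q ≈ -7.99 kJ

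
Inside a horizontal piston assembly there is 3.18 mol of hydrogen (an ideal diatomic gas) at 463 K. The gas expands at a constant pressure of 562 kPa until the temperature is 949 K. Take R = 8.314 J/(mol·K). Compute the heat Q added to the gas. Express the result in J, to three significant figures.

Q ≈ 45000 J

Isobaric: W = nRΔT = (3.18)(8.314)(486) = 12849 J.
ΔU = nCᵥΔT with Cᵥ = 5R/2: ΔU = (3.18)(20.79)(486) = 32123 J.
Q = ΔU + W = 32123 + 12849 = 44972 J.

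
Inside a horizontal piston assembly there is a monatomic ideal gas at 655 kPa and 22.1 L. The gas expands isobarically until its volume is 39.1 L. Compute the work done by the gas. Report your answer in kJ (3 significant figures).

Isobaric: W = P ΔV.
W = (655 kPa)(39.1 − 22.1 L) = (655)(17) = 11135 J.

W ≈ 11.1 kJ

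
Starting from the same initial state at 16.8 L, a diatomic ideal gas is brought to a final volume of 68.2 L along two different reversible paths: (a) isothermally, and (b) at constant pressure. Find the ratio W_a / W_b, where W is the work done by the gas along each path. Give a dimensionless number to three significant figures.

Path (a) isothermal: W = P₁V₁ ln(V₂/V₁) → W_a/(P₁V₁) = 1.401.
Path (b) isobaric: W = P₁(V₂ − V₁) → W_b/(P₁V₁) = 3.06.
W_a / W_b = 1.401 / 3.06 = 0.4579.

W_a / W_b ≈ 0.458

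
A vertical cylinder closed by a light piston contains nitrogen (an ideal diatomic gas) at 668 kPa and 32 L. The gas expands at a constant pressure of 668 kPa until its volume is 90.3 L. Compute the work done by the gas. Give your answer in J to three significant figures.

W ≈ 38900 J

Isobaric: W = P ΔV.
W = (668 kPa)(90.3 − 32 L) = (668)(58.3) = 38944 J.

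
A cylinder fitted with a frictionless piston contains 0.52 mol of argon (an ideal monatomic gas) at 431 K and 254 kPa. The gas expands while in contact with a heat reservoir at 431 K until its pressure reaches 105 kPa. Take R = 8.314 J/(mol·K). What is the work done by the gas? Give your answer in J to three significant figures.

W ≈ 1650 J

Isothermal process: W = nRT ln(V₂/V₁) = nRT ln(P₁/P₂).
W = (0.52)(8.314)(431) × ln(254/105)
  = 1863 × ln(2.419) = 1863 × 0.8834
W_by_gas = 1646 J.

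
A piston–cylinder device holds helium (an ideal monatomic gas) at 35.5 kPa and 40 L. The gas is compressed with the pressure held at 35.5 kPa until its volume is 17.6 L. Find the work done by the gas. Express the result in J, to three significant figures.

W ≈ -795 J

Isobaric: W = P ΔV.
W = (35.5 kPa)(17.6 − 40 L) = (35.5)(-22.4) = -795.2 J.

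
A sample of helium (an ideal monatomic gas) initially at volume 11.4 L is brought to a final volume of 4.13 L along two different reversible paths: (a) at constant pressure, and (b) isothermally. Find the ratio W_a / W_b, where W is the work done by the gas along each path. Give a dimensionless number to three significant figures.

W_a / W_b ≈ 0.628

Path (a) isobaric: W = P₁(V₂ − V₁) → W_a/(P₁V₁) = -0.6377.
Path (b) isothermal: W = P₁V₁ ln(V₂/V₁) → W_b/(P₁V₁) = -1.015.
W_a / W_b = -0.6377 / -1.015 = 0.6281.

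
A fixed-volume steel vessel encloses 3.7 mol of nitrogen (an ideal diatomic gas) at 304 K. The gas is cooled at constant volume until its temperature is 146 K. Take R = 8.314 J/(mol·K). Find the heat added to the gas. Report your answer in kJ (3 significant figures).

Q ≈ -12.2 kJ

Constant volume ⇒ W = 0, so Q = ΔU = nCᵥΔT with Cᵥ = 5R/2 = 20.79 J/(mol·K).
ΔU = (3.7)(20.79)(146 − 304) = -12151 J.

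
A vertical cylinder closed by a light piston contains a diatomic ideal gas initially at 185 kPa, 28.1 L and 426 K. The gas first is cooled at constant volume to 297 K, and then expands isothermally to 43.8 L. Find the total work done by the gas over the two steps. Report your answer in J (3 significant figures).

W_total ≈ 1610 J

Step 1 (isochoric): W = 0 (constant volume).
After step 1: P = 129 kPa (V unchanged).
Step 2 (isothermal): W = P₁V₁ ln(V₂/V₁) = (3624) ln(43.8/28.1) = 1609 J.
W_total = 0 + 1609 = 1609 J.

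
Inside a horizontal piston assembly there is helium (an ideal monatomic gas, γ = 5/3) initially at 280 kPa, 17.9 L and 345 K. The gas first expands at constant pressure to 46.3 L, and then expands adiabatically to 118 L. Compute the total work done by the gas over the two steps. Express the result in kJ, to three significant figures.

W_total ≈ 17.0 kJ

Step 1 (isobaric): W = PΔV = (280 kPa)(46.3 − 17.9 L) = 7952 J.
After step 1: P = 280 kPa, V = 46.3 L, T = 892.4 K.
Step 2 (adiabatic): W = (P₁V₁ − P₂V₂)/(γ−1) = (12964 − 6948)/0.667 = 9024 J.
W_total = 7952 + 9024 = 16976 J.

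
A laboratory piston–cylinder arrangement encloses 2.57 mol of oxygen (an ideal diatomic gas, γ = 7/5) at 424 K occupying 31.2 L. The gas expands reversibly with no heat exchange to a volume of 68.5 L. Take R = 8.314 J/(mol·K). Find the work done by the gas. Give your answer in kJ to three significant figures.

W ≈ 6.11 kJ

Adiabatic: TV^(γ−1) = const with γ = 7/5.
T₂ = T₁ (V₁/V₂)^(γ−1) = 424 × (31.2/68.5)^0.4 = 424 × 0.7301 = 309.6 K.
W_by = nCᵥ(T₁ − T₂) = (2.57)(20.79)(424 − 309.6) = 6113 J.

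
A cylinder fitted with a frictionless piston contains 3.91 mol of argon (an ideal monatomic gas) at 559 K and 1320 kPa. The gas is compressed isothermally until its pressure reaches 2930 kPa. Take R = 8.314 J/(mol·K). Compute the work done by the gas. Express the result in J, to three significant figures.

Isothermal process: W = nRT ln(V₂/V₁) = nRT ln(P₁/P₂).
W = (3.91)(8.314)(559) × ln(1320/2930)
  = 18172 × ln(0.4505) = 18172 × -0.7974
W_by_gas = -14490 J.

W ≈ -14500 J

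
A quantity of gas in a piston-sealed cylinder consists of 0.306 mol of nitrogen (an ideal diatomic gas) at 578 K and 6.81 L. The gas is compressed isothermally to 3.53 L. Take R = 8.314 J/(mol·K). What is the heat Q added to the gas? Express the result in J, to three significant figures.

Isothermal ⇒ ΔU = 0, so Q = W = nRT ln(V₂/V₁).
Q = (0.306)(8.314)(578) ln(3.53/6.81) = 1470 × -0.6571 = -966.2 J.

Q ≈ -966 J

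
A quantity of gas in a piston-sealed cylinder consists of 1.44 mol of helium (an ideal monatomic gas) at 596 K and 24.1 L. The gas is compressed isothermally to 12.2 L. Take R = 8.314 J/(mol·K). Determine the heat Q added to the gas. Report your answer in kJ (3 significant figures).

Isothermal ⇒ ΔU = 0, so Q = W = nRT ln(V₂/V₁).
Q = (1.44)(8.314)(596) ln(12.2/24.1) = 7135 × -0.6808 = -4858 J.

Q ≈ -4.86 kJ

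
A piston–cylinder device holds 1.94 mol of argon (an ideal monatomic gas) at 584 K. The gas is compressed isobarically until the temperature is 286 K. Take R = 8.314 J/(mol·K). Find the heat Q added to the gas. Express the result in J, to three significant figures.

Q ≈ -12000 J

Isobaric: W = nRΔT = (1.94)(8.314)(-298) = -4806 J.
ΔU = nCᵥΔT with Cᵥ = 3R/2: ΔU = (1.94)(12.47)(-298) = -7210 J.
Q = ΔU + W = -7210 − 4806 = -12016 J.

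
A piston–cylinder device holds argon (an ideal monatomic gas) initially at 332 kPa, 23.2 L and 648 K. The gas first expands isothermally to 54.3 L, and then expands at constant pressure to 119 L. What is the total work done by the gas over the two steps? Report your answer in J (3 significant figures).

Step 1 (isothermal): W = P₁V₁ ln(V₂/V₁) = (7702) ln(54.3/23.2) = 6550 J.
After step 1: P = 141.8 kPa, V = 54.3 L, T = 648 K.
Step 2 (isobaric): W = PΔV = (141.8 kPa)(119 − 54.3 L) = 9178 J.
W_total = 6550 + 9178 = 15728 J.

W_total ≈ 15700 J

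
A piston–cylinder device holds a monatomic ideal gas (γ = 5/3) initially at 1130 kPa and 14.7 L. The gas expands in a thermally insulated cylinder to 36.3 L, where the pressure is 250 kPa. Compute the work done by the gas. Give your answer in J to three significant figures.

W ≈ 11300 J

Adiabatic: W = (P₁V₁ − P₂V₂)/(γ − 1) with γ = 5/3.
P₁V₁ = 16611 J, P₂V₂ = 9075 J.
W = (16611 − 9075) / 0.6667 = 11304 J.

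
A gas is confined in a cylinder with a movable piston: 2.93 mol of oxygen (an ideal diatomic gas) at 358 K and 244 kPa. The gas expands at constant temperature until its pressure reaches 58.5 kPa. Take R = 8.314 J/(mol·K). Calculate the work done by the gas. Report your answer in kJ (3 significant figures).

Isothermal process: W = nRT ln(V₂/V₁) = nRT ln(P₁/P₂).
W = (2.93)(8.314)(358) × ln(244/58.5)
  = 8721 × ln(4.171) = 8721 × 1.428
W_by_gas = 12455 J.

W ≈ 12.5 kJ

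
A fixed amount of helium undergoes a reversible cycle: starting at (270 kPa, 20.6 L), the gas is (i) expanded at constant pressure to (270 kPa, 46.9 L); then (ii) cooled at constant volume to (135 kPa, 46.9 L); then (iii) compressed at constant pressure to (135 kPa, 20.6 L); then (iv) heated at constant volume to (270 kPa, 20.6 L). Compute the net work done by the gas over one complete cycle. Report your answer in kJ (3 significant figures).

Constant-volume legs do no work.
W(i) = (270)(46.9 − 20.6) = 7101 J; W(iii) = (135)(20.6 − 46.9) = -3550 J.
W_net = 7101 − 3550 = 3550 J (the clockwise enclosed area).

W_net ≈ 3.55 kJ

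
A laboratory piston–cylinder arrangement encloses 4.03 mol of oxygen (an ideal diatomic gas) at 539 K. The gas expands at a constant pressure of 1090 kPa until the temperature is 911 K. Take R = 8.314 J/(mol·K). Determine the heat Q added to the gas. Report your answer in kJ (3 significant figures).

Q ≈ 43.6 kJ

Isobaric: W = nRΔT = (4.03)(8.314)(372) = 12464 J.
ΔU = nCᵥΔT with Cᵥ = 5R/2: ΔU = (4.03)(20.79)(372) = 31160 J.
Q = ΔU + W = 31160 + 12464 = 43624 J.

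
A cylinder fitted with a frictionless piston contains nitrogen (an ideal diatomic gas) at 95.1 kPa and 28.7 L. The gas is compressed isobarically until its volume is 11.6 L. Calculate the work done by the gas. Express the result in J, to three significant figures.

W ≈ -1630 J

Isobaric: W = P ΔV.
W = (95.1 kPa)(11.6 − 28.7 L) = (95.1)(-17.1) = -1626 J.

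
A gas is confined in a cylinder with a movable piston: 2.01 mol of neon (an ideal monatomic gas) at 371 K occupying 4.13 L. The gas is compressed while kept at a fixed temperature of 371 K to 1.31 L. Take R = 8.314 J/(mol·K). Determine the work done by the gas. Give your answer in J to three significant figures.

W ≈ -7120 J

Isothermal: W = nRT ln(V₂/V₁).
W = (2.01)(8.314)(371) × ln(1.31/4.13)
  = 6200 × -1.148
W_by_gas = -7119 J.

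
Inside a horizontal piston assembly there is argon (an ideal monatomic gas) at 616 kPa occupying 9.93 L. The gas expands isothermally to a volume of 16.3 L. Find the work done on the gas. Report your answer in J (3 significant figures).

Isothermal: W = nRT ln(V₂/V₁) = P₁V₁ ln(V₂/V₁).
P₁V₁ = (616 kPa)(9.93 L) = 6117 J.
W = 6117 × ln(16.3/9.93) = 6117 × 0.4956
W_by_gas = 3032 J; work on gas = −W_by = -3032 J.

W ≈ -3030 J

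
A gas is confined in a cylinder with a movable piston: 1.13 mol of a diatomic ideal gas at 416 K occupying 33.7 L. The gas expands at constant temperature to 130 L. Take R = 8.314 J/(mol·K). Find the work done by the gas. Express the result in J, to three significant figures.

Isothermal: W = nRT ln(V₂/V₁).
W = (1.13)(8.314)(416) × ln(130/33.7)
  = 3908 × 1.35
W_by_gas = 5276 J.

W ≈ 5280 J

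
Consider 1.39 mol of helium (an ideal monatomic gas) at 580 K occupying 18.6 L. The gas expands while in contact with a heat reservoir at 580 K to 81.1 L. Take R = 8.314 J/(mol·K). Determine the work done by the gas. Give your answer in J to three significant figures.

W ≈ 9870 J

Isothermal: W = nRT ln(V₂/V₁).
W = (1.39)(8.314)(580) × ln(81.1/18.6)
  = 6703 × 1.473
W_by_gas = 9870 J.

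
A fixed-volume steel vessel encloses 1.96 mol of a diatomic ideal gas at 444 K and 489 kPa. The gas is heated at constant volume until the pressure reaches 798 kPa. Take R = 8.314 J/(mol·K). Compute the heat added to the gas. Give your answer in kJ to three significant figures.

Q ≈ 11.4 kJ

Constant volume ⇒ W = 0, so Q = ΔU = nCᵥΔT with Cᵥ = 5R/2 = 20.79 J/(mol·K).
At constant V, T₂/T₁ = P₂/P₁ ⇒ ΔT = T₁(P₂/P₁ − 1) = 444·(798/489 − 1) = 280.6 K.
ΔU = (1.96)(20.79)(280.6) = 11430 J.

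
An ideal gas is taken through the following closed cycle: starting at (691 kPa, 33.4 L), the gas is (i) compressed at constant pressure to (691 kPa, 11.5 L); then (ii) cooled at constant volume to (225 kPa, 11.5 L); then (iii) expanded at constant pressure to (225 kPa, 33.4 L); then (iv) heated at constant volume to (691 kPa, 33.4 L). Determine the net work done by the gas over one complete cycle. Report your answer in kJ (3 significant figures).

W_net ≈ -10.2 kJ

Constant-volume legs do no work.
W(i) = (691)(11.5 − 33.4) = -15133 J; W(iii) = (225)(33.4 − 11.5) = 4928 J.
W_net = -15133 + 4928 = -10205 J (the counter-clockwise enclosed area).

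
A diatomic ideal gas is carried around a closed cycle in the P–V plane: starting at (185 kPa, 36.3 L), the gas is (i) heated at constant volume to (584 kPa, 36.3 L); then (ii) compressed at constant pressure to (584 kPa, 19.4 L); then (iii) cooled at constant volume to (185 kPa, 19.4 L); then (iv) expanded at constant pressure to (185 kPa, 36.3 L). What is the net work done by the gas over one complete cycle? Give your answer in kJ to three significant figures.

Constant-volume legs do no work.
W(ii) = (584)(19.4 − 36.3) = -9870 J; W(iv) = (185)(36.3 − 19.4) = 3126 J.
W_net = -9870 + 3126 = -6743 J (the counter-clockwise enclosed area).

W_net ≈ -6.74 kJ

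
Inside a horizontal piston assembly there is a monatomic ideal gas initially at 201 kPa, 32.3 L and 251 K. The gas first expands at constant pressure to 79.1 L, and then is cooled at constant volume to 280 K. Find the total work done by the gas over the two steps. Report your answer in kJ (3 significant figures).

W_total ≈ 9.41 kJ

Step 1 (isobaric): W = PΔV = (201 kPa)(79.1 − 32.3 L) = 9407 J.
Step 2 (isochoric): W = 0 (constant volume).
W_total = 9407 + 0 = 9407 J.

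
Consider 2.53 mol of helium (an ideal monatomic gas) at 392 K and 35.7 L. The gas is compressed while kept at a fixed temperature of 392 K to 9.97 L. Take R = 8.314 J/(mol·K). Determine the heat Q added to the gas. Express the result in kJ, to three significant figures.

Q ≈ -10.5 kJ

Isothermal ⇒ ΔU = 0, so Q = W = nRT ln(V₂/V₁).
Q = (2.53)(8.314)(392) ln(9.97/35.7) = 8245 × -1.276 = -10518 J.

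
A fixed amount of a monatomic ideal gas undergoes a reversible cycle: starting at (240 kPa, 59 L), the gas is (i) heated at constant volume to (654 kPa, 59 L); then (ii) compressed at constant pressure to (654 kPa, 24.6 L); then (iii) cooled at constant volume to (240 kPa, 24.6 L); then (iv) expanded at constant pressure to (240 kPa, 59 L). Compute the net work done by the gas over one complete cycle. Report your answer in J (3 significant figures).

Constant-volume legs do no work.
W(ii) = (654)(24.6 − 59) = -22498 J; W(iv) = (240)(59 − 24.6) = 8256 J.
W_net = -22498 + 8256 = -14242 J (the counter-clockwise enclosed area).

W_net ≈ -14200 J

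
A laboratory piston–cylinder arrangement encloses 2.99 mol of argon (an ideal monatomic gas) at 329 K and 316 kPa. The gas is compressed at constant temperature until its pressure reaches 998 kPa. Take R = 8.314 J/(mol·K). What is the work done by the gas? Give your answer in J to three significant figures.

W ≈ -9410 J

Isothermal process: W = nRT ln(V₂/V₁) = nRT ln(P₁/P₂).
W = (2.99)(8.314)(329) × ln(316/998)
  = 8179 × ln(0.3166) = 8179 × -1.15
W_by_gas = -9405 J.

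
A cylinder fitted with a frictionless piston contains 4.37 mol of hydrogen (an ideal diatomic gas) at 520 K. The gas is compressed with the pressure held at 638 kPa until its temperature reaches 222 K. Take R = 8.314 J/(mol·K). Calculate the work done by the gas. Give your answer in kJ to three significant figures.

W ≈ -10.8 kJ

Isobaric: W = P ΔV = nR ΔT.
W = (4.37)(8.314)(222 − 520) = -10827 J.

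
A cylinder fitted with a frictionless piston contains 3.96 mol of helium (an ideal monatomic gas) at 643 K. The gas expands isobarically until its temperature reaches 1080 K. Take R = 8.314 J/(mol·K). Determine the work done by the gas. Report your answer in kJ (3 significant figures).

Isobaric: W = P ΔV = nR ΔT.
W = (3.96)(8.314)(1080 − 643) = 14388 J.

W ≈ 14.4 kJ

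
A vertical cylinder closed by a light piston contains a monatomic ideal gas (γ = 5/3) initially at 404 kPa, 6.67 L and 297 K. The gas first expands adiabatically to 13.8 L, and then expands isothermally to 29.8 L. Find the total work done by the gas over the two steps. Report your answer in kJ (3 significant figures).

W_total ≈ 2.83 kJ

Step 1 (adiabatic): W = (P₁V₁ − P₂V₂)/(γ−1) = (2695 − 1660)/0.667 = 1553 J.
After step 1: P = 120.3 kPa, V = 13.8 L, T = 182.9 K.
Step 2 (isothermal): W = P₁V₁ ln(V₂/V₁) = (1660) ln(29.8/13.8) = 1278 J.
W_total = 1553 + 1278 = 2830 J.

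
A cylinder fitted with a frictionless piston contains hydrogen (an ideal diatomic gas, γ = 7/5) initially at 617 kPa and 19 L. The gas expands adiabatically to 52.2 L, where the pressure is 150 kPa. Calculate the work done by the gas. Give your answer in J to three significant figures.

Adiabatic: W = (P₁V₁ − P₂V₂)/(γ − 1) with γ = 7/5.
P₁V₁ = 11723 J, P₂V₂ = 7830 J.
W = (11723 − 7830) / 0.4 = 9733 J.

W ≈ 9730 J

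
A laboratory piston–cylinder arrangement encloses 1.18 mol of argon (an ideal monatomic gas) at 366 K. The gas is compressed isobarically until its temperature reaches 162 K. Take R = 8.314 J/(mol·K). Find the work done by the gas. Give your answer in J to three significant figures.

Isobaric: W = P ΔV = nR ΔT.
W = (1.18)(8.314)(162 − 366) = -2001 J.

W ≈ -2000 J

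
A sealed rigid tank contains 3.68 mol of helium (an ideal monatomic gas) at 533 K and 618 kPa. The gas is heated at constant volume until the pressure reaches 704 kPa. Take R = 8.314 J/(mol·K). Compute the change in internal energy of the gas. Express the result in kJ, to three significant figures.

ΔU ≈ 3.40 kJ

Constant volume ⇒ W = 0, so Q = ΔU = nCᵥΔT with Cᵥ = 3R/2 = 12.47 J/(mol·K).
At constant V, T₂/T₁ = P₂/P₁ ⇒ ΔT = T₁(P₂/P₁ − 1) = 533·(704/618 − 1) = 74.17 K.
ΔU = (3.68)(12.47)(74.17) = 3404 J.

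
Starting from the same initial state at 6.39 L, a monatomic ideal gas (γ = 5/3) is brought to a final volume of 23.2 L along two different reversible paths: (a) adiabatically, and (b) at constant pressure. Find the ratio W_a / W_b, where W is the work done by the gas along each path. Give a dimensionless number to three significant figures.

Path (a) adiabatic: W = P₁V₁(1 − (V₁/V₂)^(γ−1))/(γ−1) → W_a/(P₁V₁) = 0.865.
Path (b) isobaric: W = P₁(V₂ − V₁) → W_b/(P₁V₁) = 2.631.
W_a / W_b = 0.865 / 2.631 = 0.3288.

W_a / W_b ≈ 0.329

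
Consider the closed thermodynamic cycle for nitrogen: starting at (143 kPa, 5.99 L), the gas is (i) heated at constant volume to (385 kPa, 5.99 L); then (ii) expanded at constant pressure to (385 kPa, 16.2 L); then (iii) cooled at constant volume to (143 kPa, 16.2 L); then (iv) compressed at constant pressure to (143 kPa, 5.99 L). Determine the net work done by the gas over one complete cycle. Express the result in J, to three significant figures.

W_net ≈ 2470 J

Constant-volume legs do no work.
W(ii) = (385)(16.2 − 5.99) = 3931 J; W(iv) = (143)(5.99 − 16.2) = -1460 J.
W_net = 3931 − 1460 = 2471 J (the clockwise enclosed area).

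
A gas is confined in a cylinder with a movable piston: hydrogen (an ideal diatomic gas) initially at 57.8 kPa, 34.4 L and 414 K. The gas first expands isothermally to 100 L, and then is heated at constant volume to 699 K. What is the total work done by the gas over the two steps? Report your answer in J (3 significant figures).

W_total ≈ 2120 J

Step 1 (isothermal): W = P₁V₁ ln(V₂/V₁) = (1988) ln(100/34.4) = 2122 J.
Step 2 (isochoric): W = 0 (constant volume).
W_total = 2122 + 0 = 2122 J.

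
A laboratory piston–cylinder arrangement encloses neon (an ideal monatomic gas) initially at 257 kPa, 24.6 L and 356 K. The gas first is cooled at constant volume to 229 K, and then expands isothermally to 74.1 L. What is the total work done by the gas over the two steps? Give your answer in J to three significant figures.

W_total ≈ 4480 J

Step 1 (isochoric): W = 0 (constant volume).
After step 1: P = 165.3 kPa (V unchanged).
Step 2 (isothermal): W = P₁V₁ ln(V₂/V₁) = (4067) ln(74.1/24.6) = 4484 J.
W_total = 0 + 4484 = 4484 J.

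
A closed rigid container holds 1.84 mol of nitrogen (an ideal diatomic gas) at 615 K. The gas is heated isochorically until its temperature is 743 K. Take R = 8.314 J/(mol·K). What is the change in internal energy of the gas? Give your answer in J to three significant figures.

Constant volume ⇒ W = 0, so Q = ΔU = nCᵥΔT with Cᵥ = 5R/2 = 20.79 J/(mol·K).
ΔU = (1.84)(20.79)(743 − 615) = 4895 J.

ΔU ≈ 4900 J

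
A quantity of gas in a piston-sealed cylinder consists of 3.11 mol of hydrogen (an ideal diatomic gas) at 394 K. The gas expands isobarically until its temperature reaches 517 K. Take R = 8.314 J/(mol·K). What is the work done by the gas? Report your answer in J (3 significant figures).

W ≈ 3180 J

Isobaric: W = P ΔV = nR ΔT.
W = (3.11)(8.314)(517 − 394) = 3180 J.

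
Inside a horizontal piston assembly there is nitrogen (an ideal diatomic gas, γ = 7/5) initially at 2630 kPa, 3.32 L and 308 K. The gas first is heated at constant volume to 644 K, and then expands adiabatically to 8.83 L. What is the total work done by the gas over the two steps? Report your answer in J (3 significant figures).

W_total ≈ 14800 J

Step 1 (isochoric): W = 0 (constant volume).
After step 1: P = 5499 kPa (V unchanged).
Step 2 (adiabatic): W = (P₁V₁ − P₂V₂)/(γ−1) = (18257 − 12345)/0.4 = 14779 J.
W_total = 0 + 14779 = 14779 J.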